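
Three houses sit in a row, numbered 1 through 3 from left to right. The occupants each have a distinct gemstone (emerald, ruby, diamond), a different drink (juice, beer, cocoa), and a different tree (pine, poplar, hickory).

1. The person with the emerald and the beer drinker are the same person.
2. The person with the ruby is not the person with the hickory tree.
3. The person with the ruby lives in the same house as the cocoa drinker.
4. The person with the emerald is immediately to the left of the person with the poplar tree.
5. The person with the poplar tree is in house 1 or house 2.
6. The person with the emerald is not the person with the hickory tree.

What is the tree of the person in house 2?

From clue 5, the person with the poplar tree must be in house 2.
Clue 4 places the person with the emerald in house 1.
From clue 6, the person with the hickory tree must be in house 3.
House 1's tree must be pine (nothing else left).
Clue 1 places the beer drinker in house 1.
By clue 2, the person with the ruby is in house 2.
The cocoa drinker is in house 2 (clue 3).
House 3's gemstone must be diamond (nothing else left).
The only drink still possible for house 3 is juice.
So: house 1 = emerald/beer/pine, house 2 = ruby/cocoa/poplar, house 3 = diamond/juice/hickory.

poplar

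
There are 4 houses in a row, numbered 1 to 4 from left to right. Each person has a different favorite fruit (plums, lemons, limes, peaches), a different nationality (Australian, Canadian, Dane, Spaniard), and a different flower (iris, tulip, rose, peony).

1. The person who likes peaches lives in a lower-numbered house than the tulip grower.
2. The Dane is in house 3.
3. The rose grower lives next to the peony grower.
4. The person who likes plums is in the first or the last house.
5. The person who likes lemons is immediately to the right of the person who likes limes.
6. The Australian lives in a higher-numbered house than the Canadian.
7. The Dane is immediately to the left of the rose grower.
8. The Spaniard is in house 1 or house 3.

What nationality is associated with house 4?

By clue 2, the Dane is in house 3.
The rose grower is in house 4 (clue 7).
House 1 nationality: only Spaniard fits.
House 4's nationality must be Australian (nothing else left).
Clue 3 places the peony grower in house 3.
The only nationality still possible for house 2 is Canadian.
House 1 flower: only iris fits.
That leaves tulip as the flower for house 2.
Clue 1: the person who likes peaches is in house 1.
House 2 favorite fruit: only limes fits.
That leaves lemons as the favorite fruit for house 3.
House 4 favorite fruit: only plums fits.
So: house 1 = peaches/Spaniard/iris, house 2 = limes/Canadian/tulip, house 3 = lemons/Dane/peony, house 4 = plums/Australian/rose.

Australian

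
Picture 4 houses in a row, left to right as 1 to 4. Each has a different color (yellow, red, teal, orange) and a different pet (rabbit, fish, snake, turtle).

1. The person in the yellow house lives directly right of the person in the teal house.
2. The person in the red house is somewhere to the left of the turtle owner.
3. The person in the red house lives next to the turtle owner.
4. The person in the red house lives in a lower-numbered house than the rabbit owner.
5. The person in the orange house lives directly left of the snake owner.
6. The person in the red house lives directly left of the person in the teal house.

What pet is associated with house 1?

fish

House 4 color: only yellow fits.
That leaves fish as the pet for house 1.
From clue 1, the person in the teal house must be in house 3.
From clue 6, the person in the red house must be in house 2.
The only color still possible for house 1 is orange.
Clue 2: the turtle owner is in house 3.
Clue 5 places the snake owner in house 2.
House 4 pet: only rabbit fits.
So: house 1 = orange/fish, house 2 = red/snake, house 3 = teal/turtle, house 4 = yellow/rabbit.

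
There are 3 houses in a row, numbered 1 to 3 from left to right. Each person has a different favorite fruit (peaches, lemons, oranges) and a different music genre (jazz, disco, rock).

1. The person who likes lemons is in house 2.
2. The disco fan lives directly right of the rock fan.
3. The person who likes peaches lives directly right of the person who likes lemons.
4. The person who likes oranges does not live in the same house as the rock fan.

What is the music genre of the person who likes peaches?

The person who likes lemons is in house 2 (clue 1).
Clue 3 places the person who likes peaches in house 3.
So house 1 gets oranges for favorite fruit.
From clue 4, the rock fan must be in house 2.
House 1 music genre: only jazz fits.
That leaves disco as the music genre for house 3.
So: house 1 = oranges/jazz, house 2 = lemons/rock, house 3 = peaches/disco.

disco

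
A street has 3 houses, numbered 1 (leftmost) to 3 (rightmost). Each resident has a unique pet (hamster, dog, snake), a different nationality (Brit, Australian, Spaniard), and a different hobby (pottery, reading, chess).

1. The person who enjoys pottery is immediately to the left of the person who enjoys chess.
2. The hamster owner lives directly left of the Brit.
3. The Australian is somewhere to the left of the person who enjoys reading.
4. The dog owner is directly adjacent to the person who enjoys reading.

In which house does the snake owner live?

3

The only hobby still possible for house 1 is pottery.
From clue 1, the person who enjoys chess must be in house 2.
That leaves reading as the hobby for house 3.
By clue 4, the dog owner is in house 2.
So house 3 gets snake for pet.
From clue 2, the Brit must be in house 2.
House 1's pet must be hamster (nothing else left).
House 1 nationality: only Australian fits.
House 3 nationality: only Spaniard fits.
So: house 1 = hamster/Australian/pottery, house 2 = dog/Brit/chess, house 3 = snake/Spaniard/reading.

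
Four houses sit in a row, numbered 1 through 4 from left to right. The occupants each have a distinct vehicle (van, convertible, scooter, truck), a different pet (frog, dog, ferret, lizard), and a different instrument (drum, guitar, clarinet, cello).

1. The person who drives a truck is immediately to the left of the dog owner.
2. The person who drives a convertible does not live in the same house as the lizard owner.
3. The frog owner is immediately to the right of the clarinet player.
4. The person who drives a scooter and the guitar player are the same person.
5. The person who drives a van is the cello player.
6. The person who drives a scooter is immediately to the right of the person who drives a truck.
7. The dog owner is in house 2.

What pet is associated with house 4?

frog

Clue 7 places the dog owner in house 2.
The person who drives a truck is in house 1 (clue 1).
From clue 6, the person who drives a scooter must be in house 2.
The guitar player is in house 2 (clue 4).
The only instrument still possible for house 1 is drum.
That leaves clarinet as the instrument for house 3.
House 4's instrument must be cello (nothing else left).
From clue 3, the frog owner must be in house 4.
The person who drives a van is in house 4 (clue 5).
House 3 vehicle: only convertible fits.
Clue 2: the lizard owner is in house 1.
The only pet still possible for house 3 is ferret.
So: house 1 = truck/lizard/drum, house 2 = scooter/dog/guitar, house 3 = convertible/ferret/clarinet, house 4 = van/frog/cello.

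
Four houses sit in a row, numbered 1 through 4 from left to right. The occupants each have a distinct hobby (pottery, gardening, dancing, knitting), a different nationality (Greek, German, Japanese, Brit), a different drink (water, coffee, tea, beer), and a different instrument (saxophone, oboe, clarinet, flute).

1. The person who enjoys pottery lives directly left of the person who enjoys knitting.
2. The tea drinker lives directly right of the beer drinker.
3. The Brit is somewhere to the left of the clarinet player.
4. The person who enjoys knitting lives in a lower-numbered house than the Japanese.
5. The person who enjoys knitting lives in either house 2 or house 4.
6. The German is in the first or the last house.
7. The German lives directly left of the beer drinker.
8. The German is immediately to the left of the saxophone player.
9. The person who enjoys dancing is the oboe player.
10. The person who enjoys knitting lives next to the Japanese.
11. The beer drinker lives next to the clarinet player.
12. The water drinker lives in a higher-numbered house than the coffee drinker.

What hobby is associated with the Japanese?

From clue 5, the person who enjoys knitting must be in house 2.
The German is in house 1 (clue 7).
From clue 7, the beer drinker must be in house 2.
Clue 8: the saxophone player is in house 2.
Clue 10 places the Japanese in house 3.
The clarinet player is in house 3 (clue 11).
That leaves Brit as the nationality for house 2.
The only nationality still possible for house 4 is Greek.
That leaves coffee as the drink for house 1.
By clue 1, the person who enjoys pottery is in house 1.
Clue 2 places the tea drinker in house 3.
House 3 hobby: only gardening fits.
That leaves dancing as the hobby for house 4.
The only drink still possible for house 4 is water.
By clue 9, the oboe player is in house 4.
The only instrument still possible for house 1 is flute.
So: house 1 = pottery/German/coffee/flute, house 2 = knitting/Brit/beer/saxophone, house 3 = gardening/Japanese/tea/clarinet, house 4 = dancing/Greek/water/oboe.

gardening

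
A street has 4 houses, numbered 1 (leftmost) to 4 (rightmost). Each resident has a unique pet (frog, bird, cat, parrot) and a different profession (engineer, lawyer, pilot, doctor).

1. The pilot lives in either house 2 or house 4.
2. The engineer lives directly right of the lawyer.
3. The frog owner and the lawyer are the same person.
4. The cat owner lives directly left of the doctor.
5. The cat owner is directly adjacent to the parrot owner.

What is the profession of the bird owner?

pilot

The only profession still possible for house 1 is lawyer.
The engineer is in house 2 (clue 2).
Clue 3: the frog owner is in house 1.
The only profession still possible for house 3 is doctor.
So house 4 gets pilot for profession.
By clue 4, the cat owner is in house 2.
The parrot owner is in house 3 (clue 5).
House 4's pet must be bird (nothing else left).
So: house 1 = frog/lawyer, house 2 = cat/engineer, house 3 = parrot/doctor, house 4 = bird/pilot.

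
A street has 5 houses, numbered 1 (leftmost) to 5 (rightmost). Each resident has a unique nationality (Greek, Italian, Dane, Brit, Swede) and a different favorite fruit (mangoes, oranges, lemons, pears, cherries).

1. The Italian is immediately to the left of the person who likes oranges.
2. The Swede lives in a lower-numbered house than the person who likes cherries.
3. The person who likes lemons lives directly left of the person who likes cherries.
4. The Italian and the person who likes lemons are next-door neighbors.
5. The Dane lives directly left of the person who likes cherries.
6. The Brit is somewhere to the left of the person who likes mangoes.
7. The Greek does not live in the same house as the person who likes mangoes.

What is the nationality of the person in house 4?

Italian

House 5 nationality: only Greek fits.
The Brit is narrowed to house 1 or 2 or 3; consider each.
Placing it in house 2 and house 3 leads to a contradiction, so it's in house 1.
So house 1 gets pears for favorite fruit.
The Dane is narrowed to house 2 or 3 or 4; consider each.
Placing it in house 2 and house 4 leads to a contradiction, so it's in house 3.
The person who likes cherries is in house 4 (clue 5).
The only favorite fruit still possible for house 5 is oranges.
By clue 1, the Italian is in house 4.
By clue 2, the Swede is in house 2.
Clue 3: the person who likes lemons is in house 3.
That leaves mangoes as the favorite fruit for house 2.
So: house 1 = Brit/pears, house 2 = Swede/mangoes, house 3 = Dane/lemons, house 4 = Italian/cherries, house 5 = Greek/oranges.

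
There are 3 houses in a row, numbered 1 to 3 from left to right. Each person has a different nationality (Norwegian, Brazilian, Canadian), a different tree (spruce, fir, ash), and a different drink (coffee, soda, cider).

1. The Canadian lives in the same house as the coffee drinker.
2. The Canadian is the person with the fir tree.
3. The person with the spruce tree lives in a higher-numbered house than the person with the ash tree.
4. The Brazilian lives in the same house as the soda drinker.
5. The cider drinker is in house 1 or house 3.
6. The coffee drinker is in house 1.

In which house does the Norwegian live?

3

By clue 6, the coffee drinker is in house 1.
The only drink still possible for house 2 is soda.
House 3 drink: only cider fits.
Clue 1 places the Canadian in house 1.
The person with the fir tree is in house 1 (clue 2).
By clue 4, the Brazilian is in house 2.
House 3 nationality: only Norwegian fits.
So house 2 gets ash for tree.
House 3 tree: only spruce fits.
So: house 1 = Canadian/fir/coffee, house 2 = Brazilian/ash/soda, house 3 = Norwegian/spruce/cider.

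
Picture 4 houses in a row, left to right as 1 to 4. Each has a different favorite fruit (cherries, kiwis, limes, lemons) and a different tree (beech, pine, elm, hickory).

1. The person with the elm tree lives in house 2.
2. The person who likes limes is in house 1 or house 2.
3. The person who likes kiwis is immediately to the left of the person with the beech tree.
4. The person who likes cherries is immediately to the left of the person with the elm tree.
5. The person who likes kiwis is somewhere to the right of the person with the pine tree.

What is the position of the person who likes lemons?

Clue 1: the person with the elm tree is in house 2.
Clue 4 places the person who likes cherries in house 1.
House 2's favorite fruit must be limes (nothing else left).
That leaves lemons as the favorite fruit for house 4.
From clue 3, the person with the beech tree must be in house 4.
The only favorite fruit still possible for house 3 is kiwis.
The only tree still possible for house 1 is pine.
So house 3 gets hickory for tree.
So: house 1 = cherries/pine, house 2 = limes/elm, house 3 = kiwis/hickory, house 4 = lemons/beech.

4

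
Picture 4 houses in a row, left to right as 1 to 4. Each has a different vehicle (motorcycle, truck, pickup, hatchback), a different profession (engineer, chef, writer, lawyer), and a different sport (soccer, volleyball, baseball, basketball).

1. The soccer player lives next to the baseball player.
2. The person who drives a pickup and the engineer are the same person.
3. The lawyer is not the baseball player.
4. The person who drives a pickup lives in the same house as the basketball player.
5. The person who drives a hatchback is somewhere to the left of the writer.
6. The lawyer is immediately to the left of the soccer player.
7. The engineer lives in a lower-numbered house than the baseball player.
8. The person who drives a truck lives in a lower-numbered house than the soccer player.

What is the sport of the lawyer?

House 4's vehicle must be motorcycle (nothing else left).
The person who drives a hatchback is narrowed to house 1 or 2 or 3; consider each.
Placing it in house 1 and house 2 leads to a contradiction, so it's in house 3.
By clue 5, the writer is in house 4.
The person who drives a pickup is narrowed to house 1 or 2; consider each.
Placing it in house 2 leads to a contradiction, so it's in house 1.
From clue 2, the engineer must be in house 1.
Clue 4: the basketball player is in house 1.
House 2's vehicle must be truck (nothing else left).
The chef is narrowed to house 2 or 3; consider each.
Placing it in house 2 leads to a contradiction, so it's in house 3.
House 2's profession must be lawyer (nothing else left).
The soccer player is in house 3 (clue 6).
The only sport still possible for house 2 is volleyball.
That leaves baseball as the sport for house 4.
So: house 1 = pickup/engineer/basketball, house 2 = truck/lawyer/volleyball, house 3 = hatchback/chef/soccer, house 4 = motorcycle/writer/baseball.

volleyball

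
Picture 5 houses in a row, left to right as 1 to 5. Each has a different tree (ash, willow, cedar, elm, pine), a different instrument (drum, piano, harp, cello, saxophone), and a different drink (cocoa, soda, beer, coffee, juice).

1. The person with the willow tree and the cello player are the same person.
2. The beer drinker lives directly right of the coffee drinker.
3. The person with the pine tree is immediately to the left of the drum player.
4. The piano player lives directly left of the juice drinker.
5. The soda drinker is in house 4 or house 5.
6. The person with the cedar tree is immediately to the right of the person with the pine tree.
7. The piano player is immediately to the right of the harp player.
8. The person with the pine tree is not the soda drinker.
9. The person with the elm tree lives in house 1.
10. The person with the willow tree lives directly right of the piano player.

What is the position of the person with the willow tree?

Clue 9 places the person with the elm tree in house 1.
The soda drinker is narrowed to house 4 or 5; consider each.
Placing it in house 4 leads to a contradiction, so it's in house 5.
The person with the willow tree is narrowed to house 3 or 4; consider each.
Placing it in house 4 leads to a contradiction, so it's in house 3.
Clue 1 places the cello player in house 3.
By clue 10, the piano player is in house 2.
The only instrument still possible for house 1 is harp.
Clue 3 places the person with the pine tree in house 4.
The drum player is in house 5 (clue 3).
Clue 4: the juice drinker is in house 3.
The person with the cedar tree is in house 5 (clue 6).
House 2's tree must be ash (nothing else left).
House 4's instrument must be saxophone (nothing else left).
The beer drinker is in house 2 (clue 2).
The coffee drinker is in house 1 (clue 2).
House 4's drink must be cocoa (nothing else left).
So: house 1 = elm/harp/coffee, house 2 = ash/piano/beer, house 3 = willow/cello/juice, house 4 = pine/saxophone/cocoa, house 5 = cedar/drum/soda.

3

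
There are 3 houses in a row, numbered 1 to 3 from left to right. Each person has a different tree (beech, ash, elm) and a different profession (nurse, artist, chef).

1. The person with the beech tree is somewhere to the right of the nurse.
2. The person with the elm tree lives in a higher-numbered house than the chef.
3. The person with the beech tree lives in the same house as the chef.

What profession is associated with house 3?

artist

Clue 3: the person with the beech tree is in house 2.
From clue 3, the chef must be in house 2.
House 1 tree: only ash fits.
The only tree still possible for house 3 is elm.
House 3 profession: only artist fits.
The only profession still possible for house 1 is nurse.
So: house 1 = ash/nurse, house 2 = beech/chef, house 3 = elm/artist.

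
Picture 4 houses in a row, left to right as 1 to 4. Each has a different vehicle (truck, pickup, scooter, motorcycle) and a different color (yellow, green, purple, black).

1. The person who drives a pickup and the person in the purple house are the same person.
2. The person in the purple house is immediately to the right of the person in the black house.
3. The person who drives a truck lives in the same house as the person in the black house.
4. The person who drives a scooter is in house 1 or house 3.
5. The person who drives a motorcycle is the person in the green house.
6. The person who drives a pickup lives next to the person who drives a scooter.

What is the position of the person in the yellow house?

The person who drives a pickup is narrowed to house 2 or 4; consider each.
Placing it in house 4 leads to a contradiction, so it's in house 2.
Clue 1 places the person in the purple house in house 2.
From clue 2, the person in the black house must be in house 1.
Clue 3 places the person who drives a truck in house 1.
That leaves scooter as the vehicle for house 3.
That leaves motorcycle as the vehicle for house 4.
The person in the green house is in house 4 (clue 5).
House 3 color: only yellow fits.
So: house 1 = truck/black, house 2 = pickup/purple, house 3 = scooter/yellow, house 4 = motorcycle/green.

3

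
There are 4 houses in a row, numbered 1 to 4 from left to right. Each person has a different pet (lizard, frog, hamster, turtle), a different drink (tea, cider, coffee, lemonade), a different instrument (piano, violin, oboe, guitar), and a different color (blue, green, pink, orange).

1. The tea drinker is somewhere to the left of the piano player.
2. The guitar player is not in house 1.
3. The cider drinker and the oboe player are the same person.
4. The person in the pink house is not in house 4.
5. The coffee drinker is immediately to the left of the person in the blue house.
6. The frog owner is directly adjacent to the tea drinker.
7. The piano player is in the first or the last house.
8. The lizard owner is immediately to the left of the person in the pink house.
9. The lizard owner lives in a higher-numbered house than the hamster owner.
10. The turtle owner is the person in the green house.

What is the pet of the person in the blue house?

The piano player is in house 4 (clue 7).
Clue 9: the lizard owner is in house 2.
The hamster owner is in house 1 (clue 9).
Clue 8 places the person in the pink house in house 3.
House 4's drink must be lemonade (nothing else left).
That leaves orange as the color for house 1.
House 2 color: only blue fits.
The only color still possible for house 4 is green.
The coffee drinker is in house 1 (clue 5).
From clue 10, the turtle owner must be in house 4.
House 3 pet: only frog fits.
From clue 6, the tea drinker must be in house 2.
So house 3 gets cider for drink.
That leaves violin as the instrument for house 1.
The oboe player is in house 3 (clue 3).
House 2 instrument: only guitar fits.
So: house 1 = hamster/coffee/violin/orange, house 2 = lizard/tea/guitar/blue, house 3 = frog/cider/oboe/pink, house 4 = turtle/lemonade/piano/green.

lizard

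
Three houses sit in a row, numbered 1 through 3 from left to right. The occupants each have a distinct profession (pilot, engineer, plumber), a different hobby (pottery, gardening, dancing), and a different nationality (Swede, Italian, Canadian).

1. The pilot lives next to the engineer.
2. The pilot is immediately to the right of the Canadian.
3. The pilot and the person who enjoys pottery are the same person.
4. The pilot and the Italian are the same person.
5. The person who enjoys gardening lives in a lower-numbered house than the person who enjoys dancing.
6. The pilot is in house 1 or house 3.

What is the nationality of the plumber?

Clue 6 places the pilot in house 3.
House 1 hobby: only gardening fits.
Clue 1 places the engineer in house 2.
From clue 2, the Canadian must be in house 2.
Clue 3: the person who enjoys pottery is in house 3.
From clue 4, the Italian must be in house 3.
That leaves plumber as the profession for house 1.
That leaves dancing as the hobby for house 2.
The only nationality still possible for house 1 is Swede.
So: house 1 = plumber/gardening/Swede, house 2 = engineer/dancing/Canadian, house 3 = pilot/pottery/Italian.

Swede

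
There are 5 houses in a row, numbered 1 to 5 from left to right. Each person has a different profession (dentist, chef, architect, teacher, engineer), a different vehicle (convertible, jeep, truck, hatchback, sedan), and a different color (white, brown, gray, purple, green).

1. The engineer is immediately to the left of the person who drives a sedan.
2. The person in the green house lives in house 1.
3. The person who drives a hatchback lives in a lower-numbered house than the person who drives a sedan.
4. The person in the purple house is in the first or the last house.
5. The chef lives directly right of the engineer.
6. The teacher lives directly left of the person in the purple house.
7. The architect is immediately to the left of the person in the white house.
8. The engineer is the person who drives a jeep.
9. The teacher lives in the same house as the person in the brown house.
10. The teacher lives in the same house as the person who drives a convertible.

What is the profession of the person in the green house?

Clue 2 places the person in the green house in house 1.
Clue 6: the teacher is in house 4.
By clue 6, the person in the purple house is in house 5.
The person in the brown house is in house 4 (clue 9).
Clue 10: the person who drives a convertible is in house 4.
So house 5 gets dentist for profession.
That leaves truck as the vehicle for house 5.
House 3 profession: only chef fits.
House 3's vehicle must be sedan (nothing else left).
From clue 1, the engineer must be in house 2.
By clue 8, the person who drives a jeep is in house 2.
The only profession still possible for house 1 is architect.
House 1 vehicle: only hatchback fits.
From clue 7, the person in the white house must be in house 2.
So house 3 gets gray for color.
So: house 1 = architect/hatchback/green, house 2 = engineer/jeep/white, house 3 = chef/sedan/gray, house 4 = teacher/convertible/brown, house 5 = dentist/truck/purple.

architect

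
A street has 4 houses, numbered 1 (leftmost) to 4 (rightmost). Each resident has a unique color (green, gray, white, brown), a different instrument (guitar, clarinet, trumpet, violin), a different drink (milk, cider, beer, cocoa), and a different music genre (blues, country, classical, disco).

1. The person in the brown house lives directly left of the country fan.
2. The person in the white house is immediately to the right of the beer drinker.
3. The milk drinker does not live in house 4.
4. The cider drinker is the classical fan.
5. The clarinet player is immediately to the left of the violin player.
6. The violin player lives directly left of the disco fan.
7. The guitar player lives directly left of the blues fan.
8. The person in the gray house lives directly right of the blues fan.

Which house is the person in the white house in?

4

House 4 instrument: only trumpet fits.
The only music genre still possible for house 1 is classical.
Clue 4 places the cider drinker in house 1.
So house 3 gets violin for instrument.
House 4's drink must be cocoa (nothing else left).
Clue 5 places the clarinet player in house 2.
The disco fan is in house 4 (clue 6).
House 1 instrument: only guitar fits.
By clue 7, the blues fan is in house 2.
The person in the gray house is in house 3 (clue 8).
House 4 color: only white fits.
So house 3 gets country for music genre.
Clue 1: the person in the brown house is in house 2.
By clue 2, the beer drinker is in house 3.
House 1 color: only green fits.
The only drink still possible for house 2 is milk.
So: house 1 = green/guitar/cider/classical, house 2 = brown/clarinet/milk/blues, house 3 = gray/violin/beer/country, house 4 = white/trumpet/cocoa/disco.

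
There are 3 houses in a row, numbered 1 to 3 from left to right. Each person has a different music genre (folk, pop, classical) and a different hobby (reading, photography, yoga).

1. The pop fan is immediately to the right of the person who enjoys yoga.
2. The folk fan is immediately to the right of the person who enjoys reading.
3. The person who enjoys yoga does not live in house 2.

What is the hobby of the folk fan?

photography

From clue 3, the person who enjoys yoga must be in house 1.
That leaves classical as the music genre for house 1.
House 3 hobby: only photography fits.
Clue 1 places the pop fan in house 2.
From clue 2, the folk fan must be in house 3.
That leaves reading as the hobby for house 2.
So: house 1 = classical/yoga, house 2 = pop/reading, house 3 = folk/photography.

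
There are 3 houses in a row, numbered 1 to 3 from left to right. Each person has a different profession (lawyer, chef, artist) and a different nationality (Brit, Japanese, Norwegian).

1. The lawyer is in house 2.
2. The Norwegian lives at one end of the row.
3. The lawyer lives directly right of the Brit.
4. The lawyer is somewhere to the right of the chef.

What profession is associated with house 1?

chef

From clue 1, the lawyer must be in house 2.
By clue 3, the Brit is in house 1.
Clue 4: the chef is in house 1.
So house 3 gets artist for profession.
So house 2 gets Japanese for nationality.
So house 3 gets Norwegian for nationality.
So: house 1 = chef/Brit, house 2 = lawyer/Japanese, house 3 = artist/Norwegian.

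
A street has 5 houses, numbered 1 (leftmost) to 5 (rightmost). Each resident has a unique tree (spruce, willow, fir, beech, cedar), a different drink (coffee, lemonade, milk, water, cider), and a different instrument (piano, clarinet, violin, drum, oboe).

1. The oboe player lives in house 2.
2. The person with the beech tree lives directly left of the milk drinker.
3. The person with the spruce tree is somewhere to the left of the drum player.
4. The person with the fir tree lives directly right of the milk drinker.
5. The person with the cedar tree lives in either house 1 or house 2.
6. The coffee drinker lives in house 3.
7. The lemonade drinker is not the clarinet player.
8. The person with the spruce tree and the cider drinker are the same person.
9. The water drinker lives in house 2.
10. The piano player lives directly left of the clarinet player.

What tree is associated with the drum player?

fir

Clue 1: the oboe player is in house 2.
Clue 6 places the coffee drinker in house 3.
From clue 9, the water drinker must be in house 2.
House 5's drink must be lemonade (nothing else left).
Clue 2: the person with the beech tree is in house 3.
Clue 4 places the person with the fir tree in house 5.
The piano player is in house 3 (clue 10).
From clue 10, the clarinet player must be in house 4.
House 1's drink must be cider (nothing else left).
The only drink still possible for house 4 is milk.
The only instrument still possible for house 1 is violin.
House 5's instrument must be drum (nothing else left).
Clue 8: the person with the spruce tree is in house 1.
That leaves cedar as the tree for house 2.
House 4 tree: only willow fits.
So: house 1 = spruce/cider/violin, house 2 = cedar/water/oboe, house 3 = beech/coffee/piano, house 4 = willow/milk/clarinet, house 5 = fir/lemonade/drum.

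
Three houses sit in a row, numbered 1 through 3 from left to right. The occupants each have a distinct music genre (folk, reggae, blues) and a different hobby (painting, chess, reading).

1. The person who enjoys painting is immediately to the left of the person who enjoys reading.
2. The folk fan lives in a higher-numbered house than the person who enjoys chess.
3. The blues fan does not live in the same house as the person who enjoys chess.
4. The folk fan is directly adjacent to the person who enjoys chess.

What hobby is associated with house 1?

chess

That leaves reading as the hobby for house 3.
Clue 1: the person who enjoys painting is in house 2.
House 1's hobby must be chess (nothing else left).
By clue 4, the folk fan is in house 2.
The only music genre still possible for house 1 is reggae.
House 3's music genre must be blues (nothing else left).
So: house 1 = reggae/chess, house 2 = folk/painting, house 3 = blues/reading.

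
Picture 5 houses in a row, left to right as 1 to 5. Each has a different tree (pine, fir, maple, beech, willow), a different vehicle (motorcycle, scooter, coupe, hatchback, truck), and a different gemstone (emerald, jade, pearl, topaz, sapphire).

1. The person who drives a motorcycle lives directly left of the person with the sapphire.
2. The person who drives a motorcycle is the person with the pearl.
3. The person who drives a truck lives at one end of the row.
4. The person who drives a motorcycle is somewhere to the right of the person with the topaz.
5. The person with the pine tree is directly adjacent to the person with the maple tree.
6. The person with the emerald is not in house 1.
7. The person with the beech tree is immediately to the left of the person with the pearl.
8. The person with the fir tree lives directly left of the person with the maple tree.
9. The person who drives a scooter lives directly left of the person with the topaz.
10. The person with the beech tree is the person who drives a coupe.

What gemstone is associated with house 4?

sapphire

House 1 gemstone: only jade fits.
The person with the beech tree is narrowed to house 2 or 3; consider each.
Placing it in house 3 leads to a contradiction, so it's in house 2.
By clue 7, the person with the pearl is in house 3.
Clue 10 places the person who drives a coupe in house 2.
That leaves topaz as the gemstone for house 2.
Clue 2: the person who drives a motorcycle is in house 3.
So house 1 gets willow for tree.
The only vehicle still possible for house 1 is scooter.
So house 4 gets hatchback for vehicle.
House 5 vehicle: only truck fits.
From clue 1, the person with the sapphire must be in house 4.
So house 5 gets emerald for gemstone.
The person with the fir tree is narrowed to house 3 or 4; consider each.
Placing it in house 4 leads to a contradiction, so it's in house 3.
Clue 8: the person with the maple tree is in house 4.
That leaves pine as the tree for house 5.
So: house 1 = willow/scooter/jade, house 2 = beech/coupe/topaz, house 3 = fir/motorcycle/pearl, house 4 = maple/hatchback/sapphire, house 5 = pine/truck/emerald.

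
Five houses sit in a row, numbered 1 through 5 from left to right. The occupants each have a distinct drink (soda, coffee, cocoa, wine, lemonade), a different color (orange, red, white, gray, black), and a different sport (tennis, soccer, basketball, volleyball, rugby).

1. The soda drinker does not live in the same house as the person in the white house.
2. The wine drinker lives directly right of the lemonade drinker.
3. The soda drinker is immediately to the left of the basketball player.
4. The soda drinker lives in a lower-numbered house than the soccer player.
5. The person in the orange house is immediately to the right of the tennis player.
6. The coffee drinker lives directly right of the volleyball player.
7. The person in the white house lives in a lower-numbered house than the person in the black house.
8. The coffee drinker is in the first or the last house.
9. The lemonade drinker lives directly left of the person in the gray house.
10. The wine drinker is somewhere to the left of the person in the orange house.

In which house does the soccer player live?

5

The coffee drinker is in house 5 (clue 8).
Clue 6 places the volleyball player in house 4.
The only sport still possible for house 1 is rugby.
The lemonade drinker is narrowed to house 1 or 2; consider each.
Placing it in house 1 leads to a contradiction, so it's in house 2.
Clue 2: the wine drinker is in house 3.
The person in the gray house is in house 3 (clue 9).
By clue 10, the person in the orange house is in house 4.
Clue 5 places the tennis player in house 3.
The cocoa drinker is narrowed to house 1 or 4; consider each.
Placing it in house 1 leads to a contradiction, so it's in house 4.
That leaves soda as the drink for house 1.
By clue 1, the person in the white house is in house 2.
From clue 3, the basketball player must be in house 2.
From clue 7, the person in the black house must be in house 5.
House 1 color: only red fits.
So house 5 gets soccer for sport.
So: house 1 = soda/red/rugby, house 2 = lemonade/white/basketball, house 3 = wine/gray/tennis, house 4 = cocoa/orange/volleyball, house 5 = coffee/black/soccer.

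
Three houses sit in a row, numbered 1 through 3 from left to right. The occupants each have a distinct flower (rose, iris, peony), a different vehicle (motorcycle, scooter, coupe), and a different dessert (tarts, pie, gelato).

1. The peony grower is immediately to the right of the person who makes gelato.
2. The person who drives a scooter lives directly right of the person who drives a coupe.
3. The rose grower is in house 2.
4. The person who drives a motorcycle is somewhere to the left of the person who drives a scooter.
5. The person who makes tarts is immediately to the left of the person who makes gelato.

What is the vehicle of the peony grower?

scooter

By clue 3, the rose grower is in house 2.
Clue 5: the person who makes tarts is in house 1.
By clue 5, the person who makes gelato is in house 2.
House 1 flower: only iris fits.
So house 3 gets peony for flower.
House 3's vehicle must be scooter (nothing else left).
House 3 dessert: only pie fits.
By clue 2, the person who drives a coupe is in house 2.
House 1's vehicle must be motorcycle (nothing else left).
So: house 1 = iris/motorcycle/tarts, house 2 = rose/coupe/gelato, house 3 = peony/scooter/pie.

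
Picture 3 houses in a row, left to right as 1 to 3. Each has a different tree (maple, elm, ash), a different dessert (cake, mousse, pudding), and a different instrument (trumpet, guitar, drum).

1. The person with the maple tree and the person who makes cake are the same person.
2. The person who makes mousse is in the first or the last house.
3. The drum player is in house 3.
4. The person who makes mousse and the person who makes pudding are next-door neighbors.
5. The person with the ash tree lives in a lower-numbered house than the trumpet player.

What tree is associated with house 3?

maple

By clue 3, the drum player is in house 3.
By clue 4, the person who makes pudding is in house 2.
The only instrument still possible for house 1 is guitar.
So house 2 gets trumpet for instrument.
Clue 5 places the person with the ash tree in house 1.
That leaves elm as the tree for house 2.
So house 3 gets maple for tree.
From clue 1, the person who makes cake must be in house 3.
House 1 dessert: only mousse fits.
So: house 1 = ash/mousse/guitar, house 2 = elm/pudding/trumpet, house 3 = maple/cake/drum.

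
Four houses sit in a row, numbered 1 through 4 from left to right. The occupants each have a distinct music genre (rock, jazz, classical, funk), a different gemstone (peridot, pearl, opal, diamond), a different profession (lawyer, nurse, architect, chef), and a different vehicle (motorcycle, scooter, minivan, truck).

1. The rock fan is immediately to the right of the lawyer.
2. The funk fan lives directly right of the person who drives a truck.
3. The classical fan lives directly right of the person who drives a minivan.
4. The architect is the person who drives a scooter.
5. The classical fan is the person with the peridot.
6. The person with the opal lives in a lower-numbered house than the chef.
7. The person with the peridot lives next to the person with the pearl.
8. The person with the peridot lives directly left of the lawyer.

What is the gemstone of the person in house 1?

The person with the peridot is in house 2 (clue 8).
By clue 8, the lawyer is in house 3.
That leaves jazz as the music genre for house 1.
From clue 1, the rock fan must be in house 4.
Clue 5 places the classical fan in house 2.
That leaves funk as the music genre for house 3.
The only gemstone still possible for house 4 is diamond.
From clue 2, the person who drives a truck must be in house 2.
The person who drives a minivan is in house 1 (clue 3).
House 3 vehicle: only motorcycle fits.
The only vehicle still possible for house 4 is scooter.
Clue 4: the architect is in house 4.
That leaves nurse as the profession for house 1.
That leaves chef as the profession for house 2.
Clue 6 places the person with the opal in house 1.
House 3's gemstone must be pearl (nothing else left).
So: house 1 = jazz/opal/nurse/minivan, house 2 = classical/peridot/chef/truck, house 3 = funk/pearl/lawyer/motorcycle, house 4 = rock/diamond/architect/scooter.

opal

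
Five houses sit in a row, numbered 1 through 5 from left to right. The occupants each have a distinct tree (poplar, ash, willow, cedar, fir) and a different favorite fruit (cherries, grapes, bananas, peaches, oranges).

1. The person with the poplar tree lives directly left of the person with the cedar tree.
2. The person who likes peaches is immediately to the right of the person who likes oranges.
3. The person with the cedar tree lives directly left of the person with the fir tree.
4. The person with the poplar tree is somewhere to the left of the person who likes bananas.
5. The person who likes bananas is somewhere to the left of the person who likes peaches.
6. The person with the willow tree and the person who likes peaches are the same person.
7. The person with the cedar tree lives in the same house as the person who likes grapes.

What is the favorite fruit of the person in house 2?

So house 1 gets cherries for favorite fruit.
House 5's favorite fruit must be peaches (nothing else left).
Clue 2: the person who likes oranges is in house 4.
Clue 6 places the person with the willow tree in house 5.
The person with the cedar tree is narrowed to house 2 or 3; consider each.
Placing it in house 3 leads to a contradiction, so it's in house 2.
The person with the poplar tree is in house 1 (clue 1).
From clue 3, the person with the fir tree must be in house 3.
Clue 7 places the person who likes grapes in house 2.
The only tree still possible for house 4 is ash.
House 3's favorite fruit must be bananas (nothing else left).
So: house 1 = poplar/cherries, house 2 = cedar/grapes, house 3 = fir/bananas, house 4 = ash/oranges, house 5 = willow/peaches.

grapes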